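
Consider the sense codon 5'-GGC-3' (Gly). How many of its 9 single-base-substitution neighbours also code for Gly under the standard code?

Position 1: none → 0 synonymous.
Position 2: none → 0 synonymous.
Position 3: GGT, GGA, GGG → 3 synonymous.
Total: 0 + 0 + 3 = 3.

3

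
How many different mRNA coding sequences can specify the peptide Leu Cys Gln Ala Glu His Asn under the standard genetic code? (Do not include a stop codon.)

768

Leu: 6 codons.
Cys: 2 codons.
Gln: 2 codons.
Ala: 4 codons.
Glu: 2 codons.
His: 2 codons.
Asn: 2 codons.
6 × 2 × 2 × 4 × 2 × 2 × 2 = 768.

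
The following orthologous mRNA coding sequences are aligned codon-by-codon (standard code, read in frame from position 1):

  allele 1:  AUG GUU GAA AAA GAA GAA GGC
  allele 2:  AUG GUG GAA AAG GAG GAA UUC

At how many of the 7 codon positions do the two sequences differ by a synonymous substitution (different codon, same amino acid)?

Codon 1: AUG Met / AUG Met — identical.
Codon 2: GUU Val / GUG Val — synonymous.
Codon 3: GAA Glu / GAA Glu — identical.
Codon 4: AAA Lys / AAG Lys — synonymous.
Codon 5: GAA Glu / GAG Glu — synonymous.
Codon 6: GAA Glu / GAA Glu — identical.
Codon 7: GGC Gly / UUC Phe — nonsynonymous.
Synonymous differences: 3.

3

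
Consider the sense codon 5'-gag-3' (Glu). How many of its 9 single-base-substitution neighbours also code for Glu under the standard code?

1

Position 1: none → 0 synonymous.
Position 2: none → 0 synonymous.
Position 3: GAA → 1 synonymous.
Total: 0 + 0 + 1 = 1.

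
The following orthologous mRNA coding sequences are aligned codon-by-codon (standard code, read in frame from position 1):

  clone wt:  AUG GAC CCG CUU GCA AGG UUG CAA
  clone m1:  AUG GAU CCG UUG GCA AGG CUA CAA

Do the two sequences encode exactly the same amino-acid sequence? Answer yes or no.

yes

Codon 1: AUG Met / AUG Met — identical.
Codon 2: GAC Asp / GAU Asp — synonymous.
Codon 3: CCG Pro / CCG Pro — identical.
Codon 4: CUU Leu / UUG Leu — synonymous.
Codon 5: GCA Ala / GCA Ala — identical.
Codon 6: AGG Arg / AGG Arg — identical.
Codon 7: UUG Leu / CUA Leu — synonymous.
Codon 8: CAA Gln / CAA Gln — identical.
Nonsynonymous differences: 0 → same protein.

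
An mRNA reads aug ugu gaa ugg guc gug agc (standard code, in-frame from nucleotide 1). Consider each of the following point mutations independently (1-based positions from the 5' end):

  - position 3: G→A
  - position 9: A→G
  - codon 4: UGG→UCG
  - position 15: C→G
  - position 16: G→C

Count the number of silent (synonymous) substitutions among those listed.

2

Codon 1: AUG (Met) → AUA (Ile) — missense.
Codon 3: GAA (Glu) → GAG (Glu) — synonymous.
Codon 4: UGG (Trp) → UCG (Ser) — missense.
Codon 5: GUC (Val) → GUG (Val) — synonymous.
Codon 6: GUG (Val) → CUG (Leu) — missense.
Synonymous: 2 of 5.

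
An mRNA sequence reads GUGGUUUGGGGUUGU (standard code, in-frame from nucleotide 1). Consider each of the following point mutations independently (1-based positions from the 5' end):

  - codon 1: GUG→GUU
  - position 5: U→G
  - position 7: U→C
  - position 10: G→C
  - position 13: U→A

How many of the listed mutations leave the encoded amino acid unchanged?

Codon 1: GUG (Val) → GUU (Val) — synonymous.
Codon 2: GUU (Val) → GGU (Gly) — missense.
Codon 3: UGG (Trp) → CGG (Arg) — missense.
Codon 4: GGU (Gly) → CGU (Arg) — missense.
Codon 5: UGU (Cys) → AGU (Ser) — missense.
Synonymous: 1 of 5.

1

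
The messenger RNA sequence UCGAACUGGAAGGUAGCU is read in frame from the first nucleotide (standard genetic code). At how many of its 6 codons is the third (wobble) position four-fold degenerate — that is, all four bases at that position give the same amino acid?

3

Codon 1 UCG (Ser): third position 4-fold.
Codon 2 AAC (Asn): third position 2-fold.
Codon 3 UGG (Trp): third position 1-fold.
Codon 4 AAG (Lys): third position 2-fold.
Codon 5 GUA (Val): third position 4-fold.
Codon 6 GCU (Ala): third position 4-fold.
Four-fold degenerate third positions: 3.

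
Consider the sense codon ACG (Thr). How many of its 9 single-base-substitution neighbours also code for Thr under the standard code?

3

Position 1: none → 0 synonymous.
Position 2: none → 0 synonymous.
Position 3: ACU, ACC, ACA → 3 synonymous.
Total: 0 + 0 + 3 = 3.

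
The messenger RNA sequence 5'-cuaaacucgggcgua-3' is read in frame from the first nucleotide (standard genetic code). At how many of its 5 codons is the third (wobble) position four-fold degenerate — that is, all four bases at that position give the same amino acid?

4

Codon 1 CUA (Leu): third position 4-fold.
Codon 2 AAC (Asn): third position 2-fold.
Codon 3 UCG (Ser): third position 4-fold.
Codon 4 GGC (Gly): third position 4-fold.
Codon 5 GUA (Val): third position 4-fold.
Four-fold degenerate third positions: 4.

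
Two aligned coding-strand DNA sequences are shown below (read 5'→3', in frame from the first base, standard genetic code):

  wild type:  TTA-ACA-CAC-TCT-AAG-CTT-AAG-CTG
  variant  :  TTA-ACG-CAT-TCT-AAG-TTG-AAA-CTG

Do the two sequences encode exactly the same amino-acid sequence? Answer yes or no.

Codon 1: TTA Leu / TTA Leu — identical.
Codon 2: ACA Thr / ACG Thr — synonymous.
Codon 3: CAC His / CAT His — synonymous.
Codon 4: TCT Ser / TCT Ser — identical.
Codon 5: AAG Lys / AAG Lys — identical.
Codon 6: CTT Leu / TTG Leu — synonymous.
Codon 7: AAG Lys / AAA Lys — synonymous.
Codon 8: CTG Leu / CTG Leu — identical.
Nonsynonymous differences: 0 → same protein.

yes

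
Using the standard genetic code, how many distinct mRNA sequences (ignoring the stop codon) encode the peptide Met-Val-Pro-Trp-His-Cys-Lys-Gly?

512

Met: 1 codon.
Val: 4 codons.
Pro: 4 codons.
Trp: 1 codon.
His: 2 codons.
Cys: 2 codons.
Lys: 2 codons.
Gly: 4 codons.
1 × 4 × 4 × 1 × 2 × 2 × 2 × 4 = 512.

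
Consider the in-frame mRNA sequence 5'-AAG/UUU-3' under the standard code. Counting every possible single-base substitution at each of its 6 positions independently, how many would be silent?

2

Codon 1 (AAG, Lys): 1 synonymous substitution.
Codon 2 (UUU, Phe): 1 synonymous substitution.
Total: 1 + 1 = 2.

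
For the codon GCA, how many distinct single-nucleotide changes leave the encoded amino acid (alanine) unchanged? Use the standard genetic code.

3

Position 1: none → 0 synonymous.
Position 2: none → 0 synonymous.
Position 3: GCU, GCC, GCG → 3 synonymous.
Total: 0 + 0 + 3 = 3.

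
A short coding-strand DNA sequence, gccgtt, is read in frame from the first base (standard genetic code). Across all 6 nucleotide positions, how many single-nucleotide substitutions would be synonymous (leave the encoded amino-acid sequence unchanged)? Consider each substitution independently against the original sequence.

6

Codon 1 (GCC, Ala): 3 synonymous substitutions.
Codon 2 (GTT, Val): 3 synonymous substitutions.
Total: 3 + 3 = 6.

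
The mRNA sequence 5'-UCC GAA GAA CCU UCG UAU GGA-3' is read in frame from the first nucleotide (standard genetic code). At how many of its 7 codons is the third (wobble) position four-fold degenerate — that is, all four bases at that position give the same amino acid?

4

Codon 1 UCC (Ser): third position 4-fold.
Codon 2 GAA (Glu): third position 2-fold.
Codon 3 GAA (Glu): third position 2-fold.
Codon 4 CCU (Pro): third position 4-fold.
Codon 5 UCG (Ser): third position 4-fold.
Codon 6 UAU (Tyr): third position 2-fold.
Codon 7 GGA (Gly): third position 4-fold.
Four-fold degenerate third positions: 4.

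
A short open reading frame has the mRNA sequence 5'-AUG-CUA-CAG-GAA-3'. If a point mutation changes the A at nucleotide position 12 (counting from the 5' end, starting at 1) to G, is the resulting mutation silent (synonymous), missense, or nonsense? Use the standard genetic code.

Position 12 falls in codon 4: GAA → Glu.
After the substitution the codon is GAG → Glu.
Both encode Glu, so the change is synonymous.

silent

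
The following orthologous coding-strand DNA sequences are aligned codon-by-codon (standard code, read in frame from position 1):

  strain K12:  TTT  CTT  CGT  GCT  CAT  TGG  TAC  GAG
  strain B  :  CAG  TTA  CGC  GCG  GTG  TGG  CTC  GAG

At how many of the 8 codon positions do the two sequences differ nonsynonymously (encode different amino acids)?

Codon 1: TTT Phe / CAG Gln — nonsynonymous.
Codon 2: CTT Leu / TTA Leu — synonymous.
Codon 3: CGT Arg / CGC Arg — synonymous.
Codon 4: GCT Ala / GCG Ala — synonymous.
Codon 5: CAT His / GTG Val — nonsynonymous.
Codon 6: TGG Trp / TGG Trp — identical.
Codon 7: TAC Tyr / CTC Leu — nonsynonymous.
Codon 8: GAG Glu / GAG Glu — identical.
Nonsynonymous differences: 3.

3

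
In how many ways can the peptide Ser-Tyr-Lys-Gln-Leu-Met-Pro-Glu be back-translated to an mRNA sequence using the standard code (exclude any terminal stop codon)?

2304

Ser: 6 codons.
Tyr: 2 codons.
Lys: 2 codons.
Gln: 2 codons.
Leu: 6 codons.
Met: 1 codon.
Pro: 4 codons.
Glu: 2 codons.
6 × 2 × 2 × 2 × 6 × 1 × 4 × 2 = 2304.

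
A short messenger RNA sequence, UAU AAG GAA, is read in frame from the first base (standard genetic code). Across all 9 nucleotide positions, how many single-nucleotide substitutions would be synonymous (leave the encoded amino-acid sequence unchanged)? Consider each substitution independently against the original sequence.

3

Codon 1 (UAU, Tyr): 1 synonymous substitution.
Codon 2 (AAG, Lys): 1 synonymous substitution.
Codon 3 (GAA, Glu): 1 synonymous substitution.
Total: 1 + 1 + 1 = 3.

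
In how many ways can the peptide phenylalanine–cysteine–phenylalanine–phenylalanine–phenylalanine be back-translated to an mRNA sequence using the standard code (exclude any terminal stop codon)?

32

Phe: 2 codons.
Cys: 2 codons.
Phe: 2 codons.
Phe: 2 codons.
Phe: 2 codons.
2 × 2 × 2 × 2 × 2 = 32.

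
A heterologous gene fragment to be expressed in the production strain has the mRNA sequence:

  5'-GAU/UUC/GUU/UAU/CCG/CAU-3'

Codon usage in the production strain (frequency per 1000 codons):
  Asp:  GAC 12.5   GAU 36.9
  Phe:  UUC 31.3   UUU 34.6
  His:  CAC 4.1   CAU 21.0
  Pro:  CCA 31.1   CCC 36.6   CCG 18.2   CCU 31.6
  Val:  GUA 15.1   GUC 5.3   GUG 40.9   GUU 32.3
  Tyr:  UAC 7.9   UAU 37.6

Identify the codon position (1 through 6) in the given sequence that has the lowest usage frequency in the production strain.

Codon 1 GAU (Asp): 36.9 per 1000.
Codon 2 UUC (Phe): 31.3 per 1000.
Codon 3 GUU (Val): 32.3 per 1000.
Codon 4 UAU (Tyr): 37.6 per 1000.
Codon 5 CCG (Pro): 18.2 per 1000.
Codon 6 CAU (His): 21.0 per 1000.
Lowest frequency is 18.2 at codon 5.

5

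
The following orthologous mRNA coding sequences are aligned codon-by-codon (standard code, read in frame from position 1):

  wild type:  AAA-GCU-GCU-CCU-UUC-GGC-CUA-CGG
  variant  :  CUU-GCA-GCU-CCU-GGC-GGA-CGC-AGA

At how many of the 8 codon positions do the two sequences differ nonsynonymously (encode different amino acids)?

3

Codon 1: AAA Lys / CUU Leu — nonsynonymous.
Codon 2: GCU Ala / GCA Ala — synonymous.
Codon 3: GCU Ala / GCU Ala — identical.
Codon 4: CCU Pro / CCU Pro — identical.
Codon 5: UUC Phe / GGC Gly — nonsynonymous.
Codon 6: GGC Gly / GGA Gly — synonymous.
Codon 7: CUA Leu / CGC Arg — nonsynonymous.
Codon 8: CGG Arg / AGA Arg — synonymous.
Nonsynonymous differences: 3.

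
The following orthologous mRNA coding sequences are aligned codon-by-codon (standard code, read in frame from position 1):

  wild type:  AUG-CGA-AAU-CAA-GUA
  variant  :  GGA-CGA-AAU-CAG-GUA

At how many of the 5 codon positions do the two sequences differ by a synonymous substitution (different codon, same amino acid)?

Codon 1: AUG Met / GGA Gly — nonsynonymous.
Codon 2: CGA Arg / CGA Arg — identical.
Codon 3: AAU Asn / AAU Asn — identical.
Codon 4: CAA Gln / CAG Gln — synonymous.
Codon 5: GUA Val / GUA Val — identical.
Synonymous differences: 1.

1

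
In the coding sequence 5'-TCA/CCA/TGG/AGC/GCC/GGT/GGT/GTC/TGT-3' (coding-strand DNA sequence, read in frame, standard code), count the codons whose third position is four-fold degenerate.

6

Codon 1 TCA (Ser): third position 4-fold.
Codon 2 CCA (Pro): third position 4-fold.
Codon 3 TGG (Trp): third position 1-fold.
Codon 4 AGC (Ser): third position 2-fold.
Codon 5 GCC (Ala): third position 4-fold.
Codon 6 GGT (Gly): third position 4-fold.
Codon 7 GGT (Gly): third position 4-fold.
Codon 8 GTC (Val): third position 4-fold.
Codon 9 TGT (Cys): third position 2-fold.
Four-fold degenerate third positions: 6.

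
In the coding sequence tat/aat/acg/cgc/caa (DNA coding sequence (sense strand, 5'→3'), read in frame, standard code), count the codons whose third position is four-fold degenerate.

Codon 1 TAT (Tyr): third position 2-fold.
Codon 2 AAT (Asn): third position 2-fold.
Codon 3 ACG (Thr): third position 4-fold.
Codon 4 CGC (Arg): third position 4-fold.
Codon 5 CAA (Gln): third position 2-fold.
Four-fold degenerate third positions: 2.

2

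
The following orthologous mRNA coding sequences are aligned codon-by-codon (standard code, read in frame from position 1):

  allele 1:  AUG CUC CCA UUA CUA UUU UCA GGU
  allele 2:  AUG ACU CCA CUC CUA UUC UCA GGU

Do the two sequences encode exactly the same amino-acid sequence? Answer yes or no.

no

Codon 1: AUG Met / AUG Met — identical.
Codon 2: CUC Leu / ACU Thr — nonsynonymous.
Codon 3: CCA Pro / CCA Pro — identical.
Codon 4: UUA Leu / CUC Leu — synonymous.
Codon 5: CUA Leu / CUA Leu — identical.
Codon 6: UUU Phe / UUC Phe — synonymous.
Codon 7: UCA Ser / UCA Ser — identical.
Codon 8: GGU Gly / GGU Gly — identical.
Nonsynonymous differences: 1 → different protein.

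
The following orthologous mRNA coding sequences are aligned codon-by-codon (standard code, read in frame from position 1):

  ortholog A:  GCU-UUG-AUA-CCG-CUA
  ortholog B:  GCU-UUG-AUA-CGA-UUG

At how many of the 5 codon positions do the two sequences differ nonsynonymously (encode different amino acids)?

1

Codon 1: GCU Ala / GCU Ala — identical.
Codon 2: UUG Leu / UUG Leu — identical.
Codon 3: AUA Ile / AUA Ile — identical.
Codon 4: CCG Pro / CGA Arg — nonsynonymous.
Codon 5: CUA Leu / UUG Leu — synonymous.
Nonsynonymous differences: 1.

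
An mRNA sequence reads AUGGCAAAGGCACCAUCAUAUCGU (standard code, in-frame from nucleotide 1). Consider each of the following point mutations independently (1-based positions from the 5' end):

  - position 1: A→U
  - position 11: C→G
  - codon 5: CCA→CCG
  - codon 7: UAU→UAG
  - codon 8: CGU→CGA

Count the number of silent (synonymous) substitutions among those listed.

Codon 1: AUG (Met) → UUG (Leu) — missense.
Codon 4: GCA (Ala) → GGA (Gly) — missense.
Codon 5: CCA (Pro) → CCG (Pro) — synonymous.
Codon 7: UAU (Tyr) → UAG (Stop) — nonsense.
Codon 8: CGU (Arg) → CGA (Arg) — synonymous.
Synonymous: 2 of 5.

2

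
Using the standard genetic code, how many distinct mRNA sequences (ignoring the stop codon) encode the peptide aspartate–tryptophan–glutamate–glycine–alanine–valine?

Asp: 2 codons.
Trp: 1 codon.
Glu: 2 codons.
Gly: 4 codons.
Ala: 4 codons.
Val: 4 codons.
2 × 1 × 2 × 4 × 4 × 4 = 256.

256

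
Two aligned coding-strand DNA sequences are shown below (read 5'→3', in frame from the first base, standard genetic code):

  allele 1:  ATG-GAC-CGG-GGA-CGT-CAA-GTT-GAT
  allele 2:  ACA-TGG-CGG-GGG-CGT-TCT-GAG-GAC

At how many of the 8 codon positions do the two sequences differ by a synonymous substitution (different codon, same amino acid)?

2

Codon 1: ATG Met / ACA Thr — nonsynonymous.
Codon 2: GAC Asp / TGG Trp — nonsynonymous.
Codon 3: CGG Arg / CGG Arg — identical.
Codon 4: GGA Gly / GGG Gly — synonymous.
Codon 5: CGT Arg / CGT Arg — identical.
Codon 6: CAA Gln / TCT Ser — nonsynonymous.
Codon 7: GTT Val / GAG Glu — nonsynonymous.
Codon 8: GAT Asp / GAC Asp — synonymous.
Synonymous differences: 2.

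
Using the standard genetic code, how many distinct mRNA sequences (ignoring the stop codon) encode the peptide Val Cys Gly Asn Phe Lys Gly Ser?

Val: 4 codons.
Cys: 2 codons.
Gly: 4 codons.
Asn: 2 codons.
Phe: 2 codons.
Lys: 2 codons.
Gly: 4 codons.
Ser: 6 codons.
4 × 2 × 4 × 2 × 2 × 2 × 4 × 6 = 6144.

6144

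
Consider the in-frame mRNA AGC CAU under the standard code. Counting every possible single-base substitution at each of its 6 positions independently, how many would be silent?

Codon 1 (AGC, Ser): 1 synonymous substitution.
Codon 2 (CAU, His): 1 synonymous substitution.
Total: 1 + 1 = 2.

2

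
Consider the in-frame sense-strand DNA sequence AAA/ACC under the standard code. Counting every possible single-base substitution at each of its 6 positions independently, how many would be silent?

4

Codon 1 (AAA, Lys): 1 synonymous substitution.
Codon 2 (ACC, Thr): 3 synonymous substitutions.
Total: 1 + 3 = 4.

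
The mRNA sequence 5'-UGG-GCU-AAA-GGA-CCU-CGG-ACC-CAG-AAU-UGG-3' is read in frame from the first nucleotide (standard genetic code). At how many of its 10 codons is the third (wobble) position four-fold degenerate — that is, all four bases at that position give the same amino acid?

Codon 1 UGG (Trp): third position 1-fold.
Codon 2 GCU (Ala): third position 4-fold.
Codon 3 AAA (Lys): third position 2-fold.
Codon 4 GGA (Gly): third position 4-fold.
Codon 5 CCU (Pro): third position 4-fold.
Codon 6 CGG (Arg): third position 4-fold.
Codon 7 ACC (Thr): third position 4-fold.
Codon 8 CAG (Gln): third position 2-fold.
Codon 9 AAU (Asn): third position 2-fold.
Codon 10 UGG (Trp): third position 1-fold.
Four-fold degenerate third positions: 5.

5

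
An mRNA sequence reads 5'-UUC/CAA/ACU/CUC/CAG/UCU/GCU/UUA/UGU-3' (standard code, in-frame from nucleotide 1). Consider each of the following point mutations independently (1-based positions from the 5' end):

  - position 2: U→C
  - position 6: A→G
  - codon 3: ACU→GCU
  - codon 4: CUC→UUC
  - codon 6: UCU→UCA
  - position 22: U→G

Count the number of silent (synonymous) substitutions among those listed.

2

Codon 1: UUC (Phe) → UCC (Ser) — missense.
Codon 2: CAA (Gln) → CAG (Gln) — synonymous.
Codon 3: ACU (Thr) → GCU (Ala) — missense.
Codon 4: CUC (Leu) → UUC (Phe) — missense.
Codon 6: UCU (Ser) → UCA (Ser) — synonymous.
Codon 8: UUA (Leu) → GUA (Val) — missense.
Synonymous: 2 of 6.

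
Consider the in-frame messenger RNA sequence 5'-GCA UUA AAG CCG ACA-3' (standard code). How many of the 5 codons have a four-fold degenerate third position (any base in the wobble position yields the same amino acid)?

3

Codon 1 GCA (Ala): third position 4-fold.
Codon 2 UUA (Leu): third position 2-fold.
Codon 3 AAG (Lys): third position 2-fold.
Codon 4 CCG (Pro): third position 4-fold.
Codon 5 ACA (Thr): third position 4-fold.
Four-fold degenerate third positions: 3.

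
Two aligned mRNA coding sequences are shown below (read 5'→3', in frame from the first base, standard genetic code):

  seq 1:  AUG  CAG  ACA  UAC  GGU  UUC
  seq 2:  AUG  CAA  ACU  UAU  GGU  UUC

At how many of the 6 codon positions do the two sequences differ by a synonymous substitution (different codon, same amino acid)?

3

Codon 1: AUG Met / AUG Met — identical.
Codon 2: CAG Gln / CAA Gln — synonymous.
Codon 3: ACA Thr / ACU Thr — synonymous.
Codon 4: UAC Tyr / UAU Tyr — synonymous.
Codon 5: GGU Gly / GGU Gly — identical.
Codon 6: UUC Phe / UUC Phe — identical.
Synonymous differences: 3.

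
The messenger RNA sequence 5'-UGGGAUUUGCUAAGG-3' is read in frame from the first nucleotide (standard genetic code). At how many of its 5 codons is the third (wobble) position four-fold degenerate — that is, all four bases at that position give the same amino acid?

Codon 1 UGG (Trp): third position 1-fold.
Codon 2 GAU (Asp): third position 2-fold.
Codon 3 UUG (Leu): third position 2-fold.
Codon 4 CUA (Leu): third position 4-fold.
Codon 5 AGG (Arg): third position 2-fold.
Four-fold degenerate third positions: 1.

1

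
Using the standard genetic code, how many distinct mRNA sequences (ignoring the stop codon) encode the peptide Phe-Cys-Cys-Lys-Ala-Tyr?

128

Phe: 2 codons.
Cys: 2 codons.
Cys: 2 codons.
Lys: 2 codons.
Ala: 4 codons.
Tyr: 2 codons.
2 × 2 × 2 × 2 × 4 × 2 = 128.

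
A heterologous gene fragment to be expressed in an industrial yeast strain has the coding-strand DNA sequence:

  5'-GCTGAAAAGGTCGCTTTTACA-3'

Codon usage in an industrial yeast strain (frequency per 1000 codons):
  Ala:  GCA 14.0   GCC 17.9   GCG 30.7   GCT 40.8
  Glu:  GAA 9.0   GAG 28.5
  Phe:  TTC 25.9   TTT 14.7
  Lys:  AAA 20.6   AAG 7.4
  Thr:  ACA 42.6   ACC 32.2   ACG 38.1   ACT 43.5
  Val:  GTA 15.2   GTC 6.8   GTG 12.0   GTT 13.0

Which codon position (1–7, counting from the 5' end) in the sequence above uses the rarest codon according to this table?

4

Codon 1 GCT (Ala): 40.8 per 1000.
Codon 2 GAA (Glu): 9.0 per 1000.
Codon 3 AAG (Lys): 7.4 per 1000.
Codon 4 GTC (Val): 6.8 per 1000.
Codon 5 GCT (Ala): 40.8 per 1000.
Codon 6 TTT (Phe): 14.7 per 1000.
Codon 7 ACA (Thr): 42.6 per 1000.
Lowest frequency is 6.8 at codon 4.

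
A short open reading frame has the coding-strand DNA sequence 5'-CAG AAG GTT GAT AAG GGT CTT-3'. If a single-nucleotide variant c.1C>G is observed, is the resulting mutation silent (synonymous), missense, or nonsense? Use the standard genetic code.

missense

Position 1 falls in codon 1: CAG → Gln.
After the substitution the codon is GAG → Glu.
Gln ≠ Glu, so this is a missense mutation.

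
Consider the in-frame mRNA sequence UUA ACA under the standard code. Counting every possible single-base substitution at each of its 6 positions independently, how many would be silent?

5

Codon 1 (UUA, Leu): 2 synonymous substitutions.
Codon 2 (ACA, Thr): 3 synonymous substitutions.
Total: 2 + 3 = 5.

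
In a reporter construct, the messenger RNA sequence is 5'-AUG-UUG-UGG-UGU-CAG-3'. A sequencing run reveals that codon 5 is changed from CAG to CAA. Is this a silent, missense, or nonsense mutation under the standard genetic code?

silent

Position 15 falls in codon 5: CAG → Gln.
After the substitution the codon is CAA → Gln.
Both encode Gln, so the change is synonymous.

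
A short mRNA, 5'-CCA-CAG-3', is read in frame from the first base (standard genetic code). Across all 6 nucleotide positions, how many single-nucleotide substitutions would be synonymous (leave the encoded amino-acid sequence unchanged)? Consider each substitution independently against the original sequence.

4

Codon 1 (CCA, Pro): 3 synonymous substitutions.
Codon 2 (CAG, Gln): 1 synonymous substitution.
Total: 3 + 1 = 4.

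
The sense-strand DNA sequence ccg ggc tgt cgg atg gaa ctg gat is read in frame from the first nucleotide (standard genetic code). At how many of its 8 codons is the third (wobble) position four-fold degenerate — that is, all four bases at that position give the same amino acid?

4

Codon 1 CCG (Pro): third position 4-fold.
Codon 2 GGC (Gly): third position 4-fold.
Codon 3 TGT (Cys): third position 2-fold.
Codon 4 CGG (Arg): third position 4-fold.
Codon 5 ATG (Met): third position 1-fold.
Codon 6 GAA (Glu): third position 2-fold.
Codon 7 CTG (Leu): third position 4-fold.
Codon 8 GAT (Asp): third position 2-fold.
Four-fold degenerate third positions: 4.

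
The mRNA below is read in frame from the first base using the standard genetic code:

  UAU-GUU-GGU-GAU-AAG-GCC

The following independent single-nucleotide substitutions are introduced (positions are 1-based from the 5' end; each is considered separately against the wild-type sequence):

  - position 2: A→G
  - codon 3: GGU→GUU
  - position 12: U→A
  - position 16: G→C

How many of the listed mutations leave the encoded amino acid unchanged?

0

Codon 1: UAU (Tyr) → UGU (Cys) — missense.
Codon 3: GGU (Gly) → GUU (Val) — missense.
Codon 4: GAU (Asp) → GAA (Glu) — missense.
Codon 6: GCC (Ala) → CCC (Pro) — missense.
Synonymous: 0 of 4.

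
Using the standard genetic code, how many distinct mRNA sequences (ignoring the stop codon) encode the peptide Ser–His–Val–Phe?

96

Ser: 6 codons.
His: 2 codons.
Val: 4 codons.
Phe: 2 codons.
6 × 2 × 4 × 2 = 96.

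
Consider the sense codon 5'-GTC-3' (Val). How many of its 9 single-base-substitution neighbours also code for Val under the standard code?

3

Position 1: none → 0 synonymous.
Position 2: none → 0 synonymous.
Position 3: GTT, GTA, GTG → 3 synonymous.
Total: 0 + 0 + 3 = 3.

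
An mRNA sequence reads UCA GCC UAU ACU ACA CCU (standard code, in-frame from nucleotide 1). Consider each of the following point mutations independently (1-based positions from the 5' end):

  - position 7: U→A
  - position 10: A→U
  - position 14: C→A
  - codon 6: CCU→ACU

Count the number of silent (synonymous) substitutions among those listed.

Codon 3: UAU (Tyr) → AAU (Asn) — missense.
Codon 4: ACU (Thr) → UCU (Ser) — missense.
Codon 5: ACA (Thr) → AAA (Lys) — missense.
Codon 6: CCU (Pro) → ACU (Thr) — missense.
Synonymous: 0 of 4.

0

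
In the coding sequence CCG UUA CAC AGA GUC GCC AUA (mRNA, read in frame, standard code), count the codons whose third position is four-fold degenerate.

3

Codon 1 CCG (Pro): third position 4-fold.
Codon 2 UUA (Leu): third position 2-fold.
Codon 3 CAC (His): third position 2-fold.
Codon 4 AGA (Arg): third position 2-fold.
Codon 5 GUC (Val): third position 4-fold.
Codon 6 GCC (Ala): third position 4-fold.
Codon 7 AUA (Ile): third position 3-fold.
Four-fold degenerate third positions: 3.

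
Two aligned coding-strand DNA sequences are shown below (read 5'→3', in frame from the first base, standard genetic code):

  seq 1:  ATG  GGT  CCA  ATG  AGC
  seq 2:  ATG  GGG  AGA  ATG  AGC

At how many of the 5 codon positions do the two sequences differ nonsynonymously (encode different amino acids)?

Codon 1: ATG Met / ATG Met — identical.
Codon 2: GGT Gly / GGG Gly — synonymous.
Codon 3: CCA Pro / AGA Arg — nonsynonymous.
Codon 4: ATG Met / ATG Met — identical.
Codon 5: AGC Ser / AGC Ser — identical.
Nonsynonymous differences: 1.

1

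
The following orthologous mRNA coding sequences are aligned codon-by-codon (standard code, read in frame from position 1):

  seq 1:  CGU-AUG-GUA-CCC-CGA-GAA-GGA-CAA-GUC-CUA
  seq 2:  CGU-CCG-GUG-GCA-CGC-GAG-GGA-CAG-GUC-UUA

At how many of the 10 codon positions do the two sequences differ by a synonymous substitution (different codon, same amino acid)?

5

Codon 1: CGU Arg / CGU Arg — identical.
Codon 2: AUG Met / CCG Pro — nonsynonymous.
Codon 3: GUA Val / GUG Val — synonymous.
Codon 4: CCC Pro / GCA Ala — nonsynonymous.
Codon 5: CGA Arg / CGC Arg — synonymous.
Codon 6: GAA Glu / GAG Glu — synonymous.
Codon 7: GGA Gly / GGA Gly — identical.
Codon 8: CAA Gln / CAG Gln — synonymous.
Codon 9: GUC Val / GUC Val — identical.
Codon 10: CUA Leu / UUA Leu — synonymous.
Synonymous differences: 5.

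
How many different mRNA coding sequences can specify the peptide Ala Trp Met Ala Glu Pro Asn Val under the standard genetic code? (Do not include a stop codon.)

Ala: 4 codons.
Trp: 1 codon.
Met: 1 codon.
Ala: 4 codons.
Glu: 2 codons.
Pro: 4 codons.
Asn: 2 codons.
Val: 4 codons.
4 × 1 × 1 × 4 × 2 × 4 × 2 × 4 = 1024.

1024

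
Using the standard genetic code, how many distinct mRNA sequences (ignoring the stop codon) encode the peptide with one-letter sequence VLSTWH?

Val: 4 codons.
Leu: 6 codons.
Ser: 6 codons.
Thr: 4 codons.
Trp: 1 codon.
His: 2 codons.
4 × 6 × 6 × 4 × 1 × 2 = 1152.

1152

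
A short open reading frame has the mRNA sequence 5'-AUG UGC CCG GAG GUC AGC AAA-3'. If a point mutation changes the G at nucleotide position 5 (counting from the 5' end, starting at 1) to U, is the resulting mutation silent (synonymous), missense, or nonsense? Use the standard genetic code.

missense

Position 5 falls in codon 2: UGC → Cys.
After the substitution the codon is UUC → Phe.
Cys ≠ Phe, so this is a missense mutation.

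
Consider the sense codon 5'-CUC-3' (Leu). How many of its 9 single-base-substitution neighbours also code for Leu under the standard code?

3

Position 1: none → 0 synonymous.
Position 2: none → 0 synonymous.
Position 3: CUU, CUA, CUG → 3 synonymous.
Total: 0 + 0 + 3 = 3.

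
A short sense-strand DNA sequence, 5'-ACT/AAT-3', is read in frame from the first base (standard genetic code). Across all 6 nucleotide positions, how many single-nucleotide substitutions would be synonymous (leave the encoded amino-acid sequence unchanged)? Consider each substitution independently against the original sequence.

4

Codon 1 (ACT, Thr): 3 synonymous substitutions.
Codon 2 (AAT, Asn): 1 synonymous substitution.
Total: 3 + 1 = 4.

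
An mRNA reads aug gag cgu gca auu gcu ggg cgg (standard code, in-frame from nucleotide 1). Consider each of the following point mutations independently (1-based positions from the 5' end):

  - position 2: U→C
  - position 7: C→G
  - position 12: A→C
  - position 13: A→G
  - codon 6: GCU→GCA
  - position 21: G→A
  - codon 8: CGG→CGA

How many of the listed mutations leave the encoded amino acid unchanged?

Codon 1: AUG (Met) → ACG (Thr) — missense.
Codon 3: CGU (Arg) → GGU (Gly) — missense.
Codon 4: GCA (Ala) → GCC (Ala) — synonymous.
Codon 5: AUU (Ile) → GUU (Val) — missense.
Codon 6: GCU (Ala) → GCA (Ala) — synonymous.
Codon 7: GGG (Gly) → GGA (Gly) — synonymous.
Codon 8: CGG (Arg) → CGA (Arg) — synonymous.
Synonymous: 4 of 7.

4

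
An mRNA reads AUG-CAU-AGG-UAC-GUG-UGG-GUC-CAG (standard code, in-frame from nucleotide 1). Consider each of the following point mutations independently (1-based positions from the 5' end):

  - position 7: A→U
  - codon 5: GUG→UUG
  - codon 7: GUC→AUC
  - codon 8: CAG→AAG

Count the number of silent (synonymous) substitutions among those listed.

0

Codon 3: AGG (Arg) → UGG (Trp) — missense.
Codon 5: GUG (Val) → UUG (Leu) — missense.
Codon 7: GUC (Val) → AUC (Ile) — missense.
Codon 8: CAG (Gln) → AAG (Lys) — missense.
Synonymous: 0 of 4.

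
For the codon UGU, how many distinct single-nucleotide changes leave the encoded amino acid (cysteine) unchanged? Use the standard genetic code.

1

Position 1: none → 0 synonymous.
Position 2: none → 0 synonymous.
Position 3: UGC → 1 synonymous.
Total: 0 + 0 + 1 = 1.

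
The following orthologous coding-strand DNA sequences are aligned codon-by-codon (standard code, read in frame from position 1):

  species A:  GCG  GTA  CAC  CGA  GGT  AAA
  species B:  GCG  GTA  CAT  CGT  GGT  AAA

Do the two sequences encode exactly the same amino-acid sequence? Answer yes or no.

yes

Codon 1: GCG Ala / GCG Ala — identical.
Codon 2: GTA Val / GTA Val — identical.
Codon 3: CAC His / CAT His — synonymous.
Codon 4: CGA Arg / CGT Arg — synonymous.
Codon 5: GGT Gly / GGT Gly — identical.
Codon 6: AAA Lys / AAA Lys — identical.
Nonsynonymous differences: 0 → same protein.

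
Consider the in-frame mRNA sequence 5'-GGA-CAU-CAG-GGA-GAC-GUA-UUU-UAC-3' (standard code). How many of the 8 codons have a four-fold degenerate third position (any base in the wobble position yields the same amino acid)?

3

Codon 1 GGA (Gly): third position 4-fold.
Codon 2 CAU (His): third position 2-fold.
Codon 3 CAG (Gln): third position 2-fold.
Codon 4 GGA (Gly): third position 4-fold.
Codon 5 GAC (Asp): third position 2-fold.
Codon 6 GUA (Val): third position 4-fold.
Codon 7 UUU (Phe): third position 2-fold.
Codon 8 UAC (Tyr): third position 2-fold.
Four-fold degenerate third positions: 3.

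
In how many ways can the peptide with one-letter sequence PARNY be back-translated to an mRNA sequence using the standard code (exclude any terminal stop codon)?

384

Pro: 4 codons.
Ala: 4 codons.
Arg: 6 codons.
Asn: 2 codons.
Tyr: 2 codons.
4 × 4 × 6 × 2 × 2 = 384.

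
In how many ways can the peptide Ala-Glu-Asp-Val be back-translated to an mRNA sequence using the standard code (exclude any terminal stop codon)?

Ala: 4 codons.
Glu: 2 codons.
Asp: 2 codons.
Val: 4 codons.
4 × 2 × 2 × 4 = 64.

64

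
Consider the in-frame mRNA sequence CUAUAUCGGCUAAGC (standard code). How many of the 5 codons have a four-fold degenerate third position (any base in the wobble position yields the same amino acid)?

Codon 1 CUA (Leu): third position 4-fold.
Codon 2 UAU (Tyr): third position 2-fold.
Codon 3 CGG (Arg): third position 4-fold.
Codon 4 CUA (Leu): third position 4-fold.
Codon 5 AGC (Ser): third position 2-fold.
Four-fold degenerate third positions: 3.

3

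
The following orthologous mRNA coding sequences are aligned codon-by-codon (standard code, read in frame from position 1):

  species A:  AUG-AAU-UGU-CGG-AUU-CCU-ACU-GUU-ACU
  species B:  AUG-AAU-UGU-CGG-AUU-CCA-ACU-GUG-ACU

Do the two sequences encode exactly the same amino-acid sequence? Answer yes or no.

yes

Codon 1: AUG Met / AUG Met — identical.
Codon 2: AAU Asn / AAU Asn — identical.
Codon 3: UGU Cys / UGU Cys — identical.
Codon 4: CGG Arg / CGG Arg — identical.
Codon 5: AUU Ile / AUU Ile — identical.
Codon 6: CCU Pro / CCA Pro — synonymous.
Codon 7: ACU Thr / ACU Thr — identical.
Codon 8: GUU Val / GUG Val — synonymous.
Codon 9: ACU Thr / ACU Thr — identical.
Nonsynonymous differences: 0 → same protein.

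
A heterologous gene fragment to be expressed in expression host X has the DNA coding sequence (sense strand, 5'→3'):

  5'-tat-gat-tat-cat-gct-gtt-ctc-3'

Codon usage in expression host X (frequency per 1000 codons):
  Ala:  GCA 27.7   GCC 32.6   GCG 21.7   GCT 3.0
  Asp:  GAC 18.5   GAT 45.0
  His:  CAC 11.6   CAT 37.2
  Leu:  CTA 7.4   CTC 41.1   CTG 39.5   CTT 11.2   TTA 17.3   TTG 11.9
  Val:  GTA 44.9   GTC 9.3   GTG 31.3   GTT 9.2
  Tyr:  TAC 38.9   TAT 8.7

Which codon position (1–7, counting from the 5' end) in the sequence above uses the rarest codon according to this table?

Codon 1 TAT (Tyr): 8.7 per 1000.
Codon 2 GAT (Asp): 45.0 per 1000.
Codon 3 TAT (Tyr): 8.7 per 1000.
Codon 4 CAT (His): 37.2 per 1000.
Codon 5 GCT (Ala): 3.0 per 1000.
Codon 6 GTT (Val): 9.2 per 1000.
Codon 7 CTC (Leu): 41.1 per 1000.
Lowest frequency is 3.0 at codon 5.

5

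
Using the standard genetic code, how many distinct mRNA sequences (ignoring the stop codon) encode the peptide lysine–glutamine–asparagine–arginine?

Lys: 2 codons.
Gln: 2 codons.
Asn: 2 codons.
Arg: 6 codons.
2 × 2 × 2 × 6 = 48.

48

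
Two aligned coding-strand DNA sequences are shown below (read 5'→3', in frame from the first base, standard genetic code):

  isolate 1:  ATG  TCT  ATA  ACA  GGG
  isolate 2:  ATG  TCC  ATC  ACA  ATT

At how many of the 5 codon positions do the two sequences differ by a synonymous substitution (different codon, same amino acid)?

Codon 1: ATG Met / ATG Met — identical.
Codon 2: TCT Ser / TCC Ser — synonymous.
Codon 3: ATA Ile / ATC Ile — synonymous.
Codon 4: ACA Thr / ACA Thr — identical.
Codon 5: GGG Gly / ATT Ile — nonsynonymous.
Synonymous differences: 2.

2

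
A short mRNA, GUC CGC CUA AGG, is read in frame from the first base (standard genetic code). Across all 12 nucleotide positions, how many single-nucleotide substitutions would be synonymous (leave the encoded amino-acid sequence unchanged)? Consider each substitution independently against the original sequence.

Codon 1 (GUC, Val): 3 synonymous substitutions.
Codon 2 (CGC, Arg): 3 synonymous substitutions.
Codon 3 (CUA, Leu): 4 synonymous substitutions.
Codon 4 (AGG, Arg): 2 synonymous substitutions.
Total: 3 + 3 + 4 + 2 = 12.

12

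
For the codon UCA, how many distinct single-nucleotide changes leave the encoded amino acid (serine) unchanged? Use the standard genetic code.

3

Position 1: none → 0 synonymous.
Position 2: none → 0 synonymous.
Position 3: UCU, UCC, UCG → 3 synonymous.
Total: 0 + 0 + 3 = 3.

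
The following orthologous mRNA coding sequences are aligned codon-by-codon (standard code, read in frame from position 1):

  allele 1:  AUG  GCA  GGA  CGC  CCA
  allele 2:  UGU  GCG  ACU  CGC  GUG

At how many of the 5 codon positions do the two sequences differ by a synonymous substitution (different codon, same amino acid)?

1

Codon 1: AUG Met / UGU Cys — nonsynonymous.
Codon 2: GCA Ala / GCG Ala — synonymous.
Codon 3: GGA Gly / ACU Thr — nonsynonymous.
Codon 4: CGC Arg / CGC Arg — identical.
Codon 5: CCA Pro / GUG Val — nonsynonymous.
Synonymous differences: 1.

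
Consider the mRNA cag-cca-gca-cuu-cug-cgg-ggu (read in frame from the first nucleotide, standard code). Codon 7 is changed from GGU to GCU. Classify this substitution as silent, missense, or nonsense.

Position 20 falls in codon 7: GGU → Gly.
After the substitution the codon is GCU → Ala.
Gly ≠ Ala, so this is a missense mutation.

missense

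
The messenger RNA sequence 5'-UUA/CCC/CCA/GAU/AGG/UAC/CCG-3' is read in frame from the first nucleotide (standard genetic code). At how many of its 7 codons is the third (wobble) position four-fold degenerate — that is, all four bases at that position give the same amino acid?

Codon 1 UUA (Leu): third position 2-fold.
Codon 2 CCC (Pro): third position 4-fold.
Codon 3 CCA (Pro): third position 4-fold.
Codon 4 GAU (Asp): third position 2-fold.
Codon 5 AGG (Arg): third position 2-fold.
Codon 6 UAC (Tyr): third position 2-fold.
Codon 7 CCG (Pro): third position 4-fold.
Four-fold degenerate third positions: 3.

3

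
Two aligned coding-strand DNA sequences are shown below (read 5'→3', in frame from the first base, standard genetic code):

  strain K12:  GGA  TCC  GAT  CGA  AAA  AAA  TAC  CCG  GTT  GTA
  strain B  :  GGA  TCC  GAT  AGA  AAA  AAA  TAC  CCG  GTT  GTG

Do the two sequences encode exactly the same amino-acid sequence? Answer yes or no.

yes

Codon 1: GGA Gly / GGA Gly — identical.
Codon 2: TCC Ser / TCC Ser — identical.
Codon 3: GAT Asp / GAT Asp — identical.
Codon 4: CGA Arg / AGA Arg — synonymous.
Codon 5: AAA Lys / AAA Lys — identical.
Codon 6: AAA Lys / AAA Lys — identical.
Codon 7: TAC Tyr / TAC Tyr — identical.
Codon 8: CCG Pro / CCG Pro — identical.
Codon 9: GTT Val / GTT Val — identical.
Codon 10: GTA Val / GTG Val — synonymous.
Nonsynonymous differences: 0 → same protein.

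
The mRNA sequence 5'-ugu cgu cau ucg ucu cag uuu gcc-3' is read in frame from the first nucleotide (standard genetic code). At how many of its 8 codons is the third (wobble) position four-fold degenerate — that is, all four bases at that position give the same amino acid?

Codon 1 UGU (Cys): third position 2-fold.
Codon 2 CGU (Arg): third position 4-fold.
Codon 3 CAU (His): third position 2-fold.
Codon 4 UCG (Ser): third position 4-fold.
Codon 5 UCU (Ser): third position 4-fold.
Codon 6 CAG (Gln): third position 2-fold.
Codon 7 UUU (Phe): third position 2-fold.
Codon 8 GCC (Ala): third position 4-fold.
Four-fold degenerate third positions: 4.

4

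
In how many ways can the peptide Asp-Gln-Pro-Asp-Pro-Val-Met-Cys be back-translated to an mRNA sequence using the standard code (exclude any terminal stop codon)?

Asp: 2 codons.
Gln: 2 codons.
Pro: 4 codons.
Asp: 2 codons.
Pro: 4 codons.
Val: 4 codons.
Met: 1 codon.
Cys: 2 codons.
2 × 2 × 4 × 2 × 4 × 4 × 1 × 2 = 1024.

1024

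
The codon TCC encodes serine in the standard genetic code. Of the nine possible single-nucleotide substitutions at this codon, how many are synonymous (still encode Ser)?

3

Position 1: none → 0 synonymous.
Position 2: none → 0 synonymous.
Position 3: TCT, TCA, TCG → 3 synonymous.
Total: 0 + 0 + 3 = 3.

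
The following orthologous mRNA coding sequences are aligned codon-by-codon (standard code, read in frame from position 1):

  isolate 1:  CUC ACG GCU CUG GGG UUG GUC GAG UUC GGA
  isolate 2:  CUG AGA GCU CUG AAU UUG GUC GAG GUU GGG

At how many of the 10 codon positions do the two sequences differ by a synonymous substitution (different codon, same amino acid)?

Codon 1: CUC Leu / CUG Leu — synonymous.
Codon 2: ACG Thr / AGA Arg — nonsynonymous.
Codon 3: GCU Ala / GCU Ala — identical.
Codon 4: CUG Leu / CUG Leu — identical.
Codon 5: GGG Gly / AAU Asn — nonsynonymous.
Codon 6: UUG Leu / UUG Leu — identical.
Codon 7: GUC Val / GUC Val — identical.
Codon 8: GAG Glu / GAG Glu — identical.
Codon 9: UUC Phe / GUU Val — nonsynonymous.
Codon 10: GGA Gly / GGG Gly — synonymous.
Synonymous differences: 2.

2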